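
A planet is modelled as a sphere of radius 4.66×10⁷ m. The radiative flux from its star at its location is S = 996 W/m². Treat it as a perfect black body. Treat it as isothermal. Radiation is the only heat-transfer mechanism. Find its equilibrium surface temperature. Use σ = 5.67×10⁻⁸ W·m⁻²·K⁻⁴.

T ≈ 257 K

At equilibrium, absorbed power = emitted power.
Absorbing cross-section = πr² = 6.822×10¹⁵ m²; emitting surface = 4πr² = 2.729×10¹⁶ m² (ratio 4).
S·A_cross = εσ·A_surf·T⁴  ⇒  T⁴ = S/(4σ).
T⁴ = 1.00·996/(4·5.67×10⁻⁸) = 4.392×10⁹ K⁴.
T = (4.392×10⁹)^(1/4).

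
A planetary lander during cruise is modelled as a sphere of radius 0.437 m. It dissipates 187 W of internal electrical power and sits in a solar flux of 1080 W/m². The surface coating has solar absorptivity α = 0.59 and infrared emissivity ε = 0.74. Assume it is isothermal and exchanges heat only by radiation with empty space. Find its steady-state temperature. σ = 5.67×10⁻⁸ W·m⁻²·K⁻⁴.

T ≈ 274 K

At steady state, absorbed solar power + internal power = radiated power.
Absorbed: α·S·A_cross = 0.59·1080·0.5999 = 382.3 W (cross-section πr²).
Total input = 382.3 + 187 = 569.3 W.
Radiated: εσ·A_surf·T⁴ with A_surf = 4πr² = 2.400 m².
T⁴ = 569.3/(0.74·5.67×10⁻⁸·2.400) = 5.654×10⁹ K⁴.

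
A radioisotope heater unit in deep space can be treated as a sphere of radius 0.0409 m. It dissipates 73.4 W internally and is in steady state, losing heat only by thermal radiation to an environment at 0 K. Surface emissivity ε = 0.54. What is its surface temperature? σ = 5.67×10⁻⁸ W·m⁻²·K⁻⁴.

Steady state: internal power = radiated power, P = εσA T⁴.
Radiating area A = 4πr² = 0.02102 m².
T⁴ = P/(εσA) = 73.4/(0.54·5.67×10⁻⁸·0.02102) = 1.140×10¹¹ K⁴.
T = (1.140×10¹¹)^(1/4).

T ≈ 581 K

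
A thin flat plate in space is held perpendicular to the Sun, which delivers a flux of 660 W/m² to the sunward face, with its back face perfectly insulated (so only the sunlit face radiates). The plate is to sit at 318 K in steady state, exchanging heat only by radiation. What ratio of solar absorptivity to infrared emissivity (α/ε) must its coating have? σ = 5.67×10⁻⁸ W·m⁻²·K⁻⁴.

Balance: αS·A = εσ·1A·T⁴ ⇒ α/ε = σT⁴/S.
α/ε = 5.67×10⁻⁸·(318)⁴/660 = 5.67×10⁻⁸·1.023×10¹⁰/660.

α/ε ≈ 0.879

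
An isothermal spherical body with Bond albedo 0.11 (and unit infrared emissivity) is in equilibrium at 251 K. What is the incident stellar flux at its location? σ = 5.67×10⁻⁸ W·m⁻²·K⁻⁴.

S ≈ 1010 W/m²

(1−a)S·πr² = σ·4πr²·T⁴ ⇒ S = 4σT⁴/(1−a).
S = 4·5.67×10⁻⁸·3.969×10⁹/0.890.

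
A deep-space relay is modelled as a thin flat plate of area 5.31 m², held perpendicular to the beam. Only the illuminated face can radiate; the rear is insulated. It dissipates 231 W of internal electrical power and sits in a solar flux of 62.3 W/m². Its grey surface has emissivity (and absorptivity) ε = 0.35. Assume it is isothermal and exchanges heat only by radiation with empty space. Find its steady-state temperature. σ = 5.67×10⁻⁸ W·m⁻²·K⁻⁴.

T ≈ 240 K

At steady state, absorbed solar power + internal power = radiated power.
Absorbed: α·S·A_cross = 0.35·62.3·5.310 = 115.8 W (cross-section A).
Total input = 115.8 + 231 = 346.8 W.
Radiated: εσ·A_surf·T⁴ with A_surf = A = 5.310 m².
T⁴ = 346.8/(0.35·5.67×10⁻⁸·5.310) = 3.291×10⁹ K⁴.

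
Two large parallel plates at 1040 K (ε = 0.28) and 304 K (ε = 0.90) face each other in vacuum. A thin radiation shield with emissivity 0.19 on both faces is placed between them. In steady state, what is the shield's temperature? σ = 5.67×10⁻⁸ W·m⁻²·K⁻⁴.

T_s ≈ 833 K

In steady state the net flux on the hot side equals that on the cold side.
σ(T₁⁴−T_s⁴)/D₁ = σ(T_s⁴−T₂⁴)/D₂, with D₁ = 1/ε₁+1/ε_s−1 = 7.835, D₂ = 1/ε_s+1/ε₂−1 = 5.374.
Solve for T_s⁴: T_s⁴ = (D₂·T₁⁴ + D₁·T₂⁴)/(D₁+D₂) = 4.810×10¹¹ K⁴.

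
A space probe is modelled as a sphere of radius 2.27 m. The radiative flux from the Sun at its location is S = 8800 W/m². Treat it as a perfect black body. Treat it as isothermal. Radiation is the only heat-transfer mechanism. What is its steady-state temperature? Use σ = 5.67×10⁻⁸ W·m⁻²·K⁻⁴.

T ≈ 444 K

At equilibrium, absorbed power = emitted power.
Absorbing cross-section = πr² = 16.19 m²; emitting surface = 4πr² = 64.75 m² (ratio 4).
S·A_cross = εσ·A_surf·T⁴  ⇒  T⁴ = S/(4σ).
T⁴ = 1.00·8800/(4·5.67×10⁻⁸) = 3.880×10¹⁰ K⁴.
T = (3.880×10¹⁰)^(1/4).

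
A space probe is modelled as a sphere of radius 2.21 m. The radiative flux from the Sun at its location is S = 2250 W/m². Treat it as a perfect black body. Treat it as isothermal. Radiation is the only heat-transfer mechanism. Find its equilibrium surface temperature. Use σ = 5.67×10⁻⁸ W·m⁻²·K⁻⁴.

T ≈ 316 K

At equilibrium, absorbed power = emitted power.
Absorbing cross-section = πr² = 15.34 m²; emitting surface = 4πr² = 61.38 m² (ratio 4).
S·A_cross = εσ·A_surf·T⁴  ⇒  T⁴ = S/(4σ).
T⁴ = 1.00·2250/(4·5.67×10⁻⁸) = 9.921×10⁹ K⁴.
T = (9.921×10⁹)^(1/4).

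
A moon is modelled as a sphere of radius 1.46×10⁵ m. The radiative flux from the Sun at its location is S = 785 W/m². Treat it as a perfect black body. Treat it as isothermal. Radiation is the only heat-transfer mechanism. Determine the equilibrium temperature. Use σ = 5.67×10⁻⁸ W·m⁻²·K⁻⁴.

At equilibrium, absorbed power = emitted power.
Absorbing cross-section = πr² = 6.697×10¹⁰ m²; emitting surface = 4πr² = 2.679×10¹¹ m² (ratio 4).
S·A_cross = εσ·A_surf·T⁴  ⇒  T⁴ = S/(4σ).
T⁴ = 1.00·785/(4·5.67×10⁻⁸) = 3.461×10⁹ K⁴.
T = (3.461×10⁹)^(1/4).

T ≈ 243 K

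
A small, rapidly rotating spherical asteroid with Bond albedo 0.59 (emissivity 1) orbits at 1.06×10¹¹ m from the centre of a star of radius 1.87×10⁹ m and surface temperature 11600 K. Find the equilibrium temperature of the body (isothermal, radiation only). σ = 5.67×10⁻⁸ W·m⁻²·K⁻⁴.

The star's surface emits σT_*⁴; at distance d the flux is S = σT_*⁴(R_*/d)².
S = 5.67×10⁻⁸·(11600)⁴·(1.87×10⁹/1.06×10¹¹)² = 3.195×10⁵ W/m².
For an isothermal sphere T⁴ = (1−a)S/(4σ) = 5.776×10¹¹ K⁴.

T ≈ 872 K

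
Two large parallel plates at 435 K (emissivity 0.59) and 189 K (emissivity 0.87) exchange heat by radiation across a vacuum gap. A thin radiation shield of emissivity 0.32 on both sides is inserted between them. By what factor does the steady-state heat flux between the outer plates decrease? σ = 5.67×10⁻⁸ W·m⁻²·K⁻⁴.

Without shield: q₀ = σΔ(T⁴)/(1/ε₁+1/ε₂−1) with denominator 1.844.
With shield the two gaps are in series; the resistances add: (1/ε₁+1/ε_s−1)+(1/ε_s+1/ε₂−1) = 3.820+3.274 = 7.094.
Heat-flux ratio q₀/q = 7.094/1.844.

factor ≈ 3.85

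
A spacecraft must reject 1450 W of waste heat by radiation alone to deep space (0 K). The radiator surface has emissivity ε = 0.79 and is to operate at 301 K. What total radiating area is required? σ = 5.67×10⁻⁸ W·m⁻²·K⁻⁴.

A ≈ 3.94 m²

P = εσA T⁴ ⇒ A = P/(εσT⁴).
T⁴ = 8.209×10⁹ K⁴.
A = 1450/(0.79 × 5.67×10⁻⁸ × 8.209×10⁹).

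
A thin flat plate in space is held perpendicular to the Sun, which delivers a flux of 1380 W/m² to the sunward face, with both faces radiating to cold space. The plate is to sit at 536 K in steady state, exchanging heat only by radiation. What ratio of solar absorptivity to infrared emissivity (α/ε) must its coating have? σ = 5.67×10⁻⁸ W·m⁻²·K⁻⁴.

Balance: αS·A = εσ·2A·T⁴ ⇒ α/ε = 2σT⁴/S.
α/ε = 2·5.67×10⁻⁸·(536)⁴/1380 = 2·5.67×10⁻⁸·8.254×10¹⁰/1380.

α/ε ≈ 6.78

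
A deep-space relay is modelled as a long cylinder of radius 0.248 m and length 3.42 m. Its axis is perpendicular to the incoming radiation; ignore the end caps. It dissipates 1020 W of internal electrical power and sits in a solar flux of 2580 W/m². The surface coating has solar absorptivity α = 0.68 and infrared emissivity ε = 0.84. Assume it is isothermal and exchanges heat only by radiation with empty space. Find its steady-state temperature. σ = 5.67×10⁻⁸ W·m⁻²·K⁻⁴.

T ≈ 354 K

At steady state, absorbed solar power + internal power = radiated power.
Absorbed: α·S·A_cross = 0.68·2580·1.696 = 2976 W (cross-section 2rL).
Total input = 2976 + 1020 = 3996 W.
Radiated: εσ·A_surf·T⁴ with A_surf = 2πrL = 5.329 m².
T⁴ = 3996/(0.84·5.67×10⁻⁸·5.329) = 1.574×10¹⁰ K⁴.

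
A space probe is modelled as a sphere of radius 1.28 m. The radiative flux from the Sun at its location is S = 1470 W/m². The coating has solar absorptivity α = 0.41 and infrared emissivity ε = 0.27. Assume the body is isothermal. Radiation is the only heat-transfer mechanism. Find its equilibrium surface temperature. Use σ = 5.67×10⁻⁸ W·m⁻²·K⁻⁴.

At equilibrium, absorbed power = emitted power.
Absorbing cross-section = πr² = 5.147 m²; emitting surface = 4πr² = 20.59 m² (ratio 4).
αS·A_cross = εσ·A_surf·T⁴  ⇒  T⁴ = αS/(ε·4σ).
T⁴ = 0.410·1470/(0.27·4·5.67×10⁻⁸) = 9.842×10⁹ K⁴.
T = (9.842×10⁹)^(1/4).

T ≈ 315 K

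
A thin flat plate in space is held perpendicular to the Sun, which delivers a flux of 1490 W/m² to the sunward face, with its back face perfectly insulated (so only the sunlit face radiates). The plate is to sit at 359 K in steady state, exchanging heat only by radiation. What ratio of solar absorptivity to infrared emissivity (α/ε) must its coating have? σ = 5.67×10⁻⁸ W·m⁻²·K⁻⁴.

Balance: αS·A = εσ·1A·T⁴ ⇒ α/ε = σT⁴/S.
α/ε = 5.67×10⁻⁸·(359)⁴/1490 = 5.67×10⁻⁸·1.661×10¹⁰/1490.

α/ε ≈ 0.632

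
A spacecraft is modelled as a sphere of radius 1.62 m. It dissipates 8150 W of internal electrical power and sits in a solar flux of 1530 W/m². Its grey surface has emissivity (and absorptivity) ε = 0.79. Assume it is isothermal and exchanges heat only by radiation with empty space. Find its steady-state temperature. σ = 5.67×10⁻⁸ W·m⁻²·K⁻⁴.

At steady state, absorbed solar power + internal power = radiated power.
Absorbed: α·S·A_cross = 0.79·1530·8.245 = 9965 W (cross-section πr²).
Total input = 9965 + 8150 = 18120 W.
Radiated: εσ·A_surf·T⁴ with A_surf = 4πr² = 32.98 m².
T⁴ = 18120/(0.79·5.67×10⁻⁸·32.98) = 1.226×10¹⁰ K⁴.

T ≈ 333 K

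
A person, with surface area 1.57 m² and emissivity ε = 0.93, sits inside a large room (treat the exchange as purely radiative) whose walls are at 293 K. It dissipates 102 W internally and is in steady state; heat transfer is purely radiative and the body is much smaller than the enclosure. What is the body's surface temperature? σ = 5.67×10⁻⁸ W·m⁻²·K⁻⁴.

For a small grey body in a large enclosure, net radiated power = εσA(T⁴ − T_w⁴).
Steady state: P = εσA(T⁴ − T_w⁴) with A = 1.57 m².
T⁴ = P/(εσA) + T_w⁴ = 102/(0.93·5.67×10⁻⁸·1.570) + (293)⁴
    = 1.232×10⁹ + 7.370×10⁹ = 8.602×10⁹ K⁴.

T ≈ 305 K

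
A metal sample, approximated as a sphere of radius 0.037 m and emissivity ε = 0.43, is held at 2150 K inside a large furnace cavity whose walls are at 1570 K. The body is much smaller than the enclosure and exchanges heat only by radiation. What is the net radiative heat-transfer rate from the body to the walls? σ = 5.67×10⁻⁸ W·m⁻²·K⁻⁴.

For a small grey body in a large enclosure: P_net = εσA(T_body⁴ − T_wall⁴).
A = 4πr² = 0.01720 m²; T_body⁴ − T_wall⁴ = 2.137×10¹³ − 6.076×10¹² = 1.529×10¹³ K⁴.
|P_net| = 0.43·5.67×10⁻⁸·0.01720·1.529×10¹³.

P_net ≈ 6410 W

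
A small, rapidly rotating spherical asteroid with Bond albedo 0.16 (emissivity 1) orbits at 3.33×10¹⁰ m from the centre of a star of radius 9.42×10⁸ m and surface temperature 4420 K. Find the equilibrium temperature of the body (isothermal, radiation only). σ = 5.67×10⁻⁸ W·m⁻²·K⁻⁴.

The star's surface emits σT_*⁴; at distance d the flux is S = σT_*⁴(R_*/d)².
S = 5.67×10⁻⁸·(4420)⁴·(9.42×10⁸/3.33×10¹⁰)² = 17320 W/m².
For an isothermal sphere T⁴ = (1−a)S/(4σ) = 6.414×10¹⁰ K⁴.

T ≈ 503 K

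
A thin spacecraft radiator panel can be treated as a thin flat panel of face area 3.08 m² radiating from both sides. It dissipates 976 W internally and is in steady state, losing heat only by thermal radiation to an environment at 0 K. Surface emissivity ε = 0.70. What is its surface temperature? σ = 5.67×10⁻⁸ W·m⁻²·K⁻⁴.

Steady state: internal power = radiated power, P = εσA T⁴.
Radiating area A = 2·3.08 = 6.160 m².
T⁴ = P/(εσA) = 976/(0.70·5.67×10⁻⁸·6.160) = 3.992×10⁹ K⁴.
T = (3.992×10⁹)^(1/4).

T ≈ 251 K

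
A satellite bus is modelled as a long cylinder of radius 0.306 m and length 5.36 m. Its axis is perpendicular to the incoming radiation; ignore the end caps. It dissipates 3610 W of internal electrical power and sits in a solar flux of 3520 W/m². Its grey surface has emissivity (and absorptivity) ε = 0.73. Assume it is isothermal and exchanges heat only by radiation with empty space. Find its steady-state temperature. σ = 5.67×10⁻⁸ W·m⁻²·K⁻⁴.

At steady state, absorbed solar power + internal power = radiated power.
Absorbed: α·S·A_cross = 0.73·3520·3.280 = 8429 W (cross-section 2rL).
Total input = 8429 + 3610 = 12040 W.
Radiated: εσ·A_surf·T⁴ with A_surf = 2πrL = 10.31 m².
T⁴ = 12040/(0.73·5.67×10⁻⁸·10.31) = 2.822×10¹⁰ K⁴.

T ≈ 410 K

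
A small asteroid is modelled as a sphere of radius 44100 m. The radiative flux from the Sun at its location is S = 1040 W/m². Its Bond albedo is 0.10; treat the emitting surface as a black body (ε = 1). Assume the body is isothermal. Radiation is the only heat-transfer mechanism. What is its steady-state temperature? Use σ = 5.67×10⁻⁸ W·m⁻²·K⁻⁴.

T ≈ 253 K

At equilibrium, absorbed power = emitted power.
Absorbing cross-section = πr² = 6.110×10⁹ m²; emitting surface = 4πr² = 2.444×10¹⁰ m² (ratio 4).
(1−a)S·A_cross = εσ·A_surf·T⁴  ⇒  T⁴ = (1−a)S/(4σ).
T⁴ = 0.900·1040/(4·5.67×10⁻⁸) = 4.127×10⁹ K⁴.
T = (4.127×10⁹)^(1/4).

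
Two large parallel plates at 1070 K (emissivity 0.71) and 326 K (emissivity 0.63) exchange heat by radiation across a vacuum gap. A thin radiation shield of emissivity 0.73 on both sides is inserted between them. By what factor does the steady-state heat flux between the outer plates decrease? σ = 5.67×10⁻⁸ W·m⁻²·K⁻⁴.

factor ≈ 1.87

Without shield: q₀ = σΔ(T⁴)/(1/ε₁+1/ε₂−1) with denominator 1.996.
With shield the two gaps are in series; the resistances add: (1/ε₁+1/ε_s−1)+(1/ε_s+1/ε₂−1) = 1.778+1.957 = 3.735.
Heat-flux ratio q₀/q = 3.735/1.996.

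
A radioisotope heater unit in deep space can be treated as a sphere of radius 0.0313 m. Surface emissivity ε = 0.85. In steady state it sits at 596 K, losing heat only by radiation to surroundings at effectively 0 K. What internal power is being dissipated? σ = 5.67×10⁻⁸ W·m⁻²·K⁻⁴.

P ≈ 74.9 W

Steady state: P = εσA T⁴.
A = 4πr² = 0.01231 m²; T⁴ = (596)⁴ = 1.262×10¹¹ K⁴.
P = 0.85 × 5.67×10⁻⁸ × 0.01231 × 1.262×10¹¹.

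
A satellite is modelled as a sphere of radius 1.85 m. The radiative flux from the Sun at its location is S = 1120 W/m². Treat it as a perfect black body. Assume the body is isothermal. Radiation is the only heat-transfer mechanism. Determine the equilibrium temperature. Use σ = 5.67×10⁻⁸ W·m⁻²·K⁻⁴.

At equilibrium, absorbed power = emitted power.
Absorbing cross-section = πr² = 10.75 m²; emitting surface = 4πr² = 43.01 m² (ratio 4).
S·A_cross = εσ·A_surf·T⁴  ⇒  T⁴ = S/(4σ).
T⁴ = 1.00·1120/(4·5.67×10⁻⁸) = 4.938×10⁹ K⁴.
T = (4.938×10⁹)^(1/4).

T ≈ 265 K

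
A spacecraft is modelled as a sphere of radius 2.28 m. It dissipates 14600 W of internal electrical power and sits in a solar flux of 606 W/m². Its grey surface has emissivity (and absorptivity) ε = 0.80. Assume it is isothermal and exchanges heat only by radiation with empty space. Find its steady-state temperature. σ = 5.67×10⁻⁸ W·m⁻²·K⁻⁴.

At steady state, absorbed solar power + internal power = radiated power.
Absorbed: α·S·A_cross = 0.80·606·16.33 = 7917 W (cross-section πr²).
Total input = 7917 + 14600 = 22520 W.
Radiated: εσ·A_surf·T⁴ with A_surf = 4πr² = 65.33 m².
T⁴ = 22520/(0.80·5.67×10⁻⁸·65.33) = 7.599×10⁹ K⁴.

T ≈ 295 K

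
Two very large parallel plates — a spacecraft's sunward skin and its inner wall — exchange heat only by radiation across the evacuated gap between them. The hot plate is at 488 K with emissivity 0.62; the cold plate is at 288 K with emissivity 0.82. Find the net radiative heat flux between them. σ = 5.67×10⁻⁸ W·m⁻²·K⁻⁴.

For two infinite grey parallel plates, q = σ(T₁⁴ − T₂⁴)/(1/ε₁ + 1/ε₂ − 1).
T₁⁴ − T₂⁴ = 5.671×10¹⁰ − 6.880×10⁹ = 4.983×10¹⁰ K⁴.
1/ε₁ + 1/ε₂ − 1 = 1.613 + 1.220 − 1 = 1.832.
q = 5.67×10⁻⁸ × 4.983×10¹⁰ / 1.832.

q ≈ 1540 W/m²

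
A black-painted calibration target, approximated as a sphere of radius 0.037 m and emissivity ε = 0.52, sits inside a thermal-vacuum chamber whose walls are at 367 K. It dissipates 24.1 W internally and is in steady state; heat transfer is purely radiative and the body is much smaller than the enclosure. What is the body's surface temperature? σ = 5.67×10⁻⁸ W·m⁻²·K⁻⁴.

T ≈ 506 K

For a small grey body in a large enclosure, net radiated power = εσA(T⁴ − T_w⁴).
Steady state: P = εσA(T⁴ − T_w⁴) with A = 4πr² = 0.01720 m².
T⁴ = P/(εσA) + T_w⁴ = 24.1/(0.52·5.67×10⁻⁸·0.01720) + (367)⁴
    = 4.751×10¹⁰ + 1.814×10¹⁰ = 6.565×10¹⁰ K⁴.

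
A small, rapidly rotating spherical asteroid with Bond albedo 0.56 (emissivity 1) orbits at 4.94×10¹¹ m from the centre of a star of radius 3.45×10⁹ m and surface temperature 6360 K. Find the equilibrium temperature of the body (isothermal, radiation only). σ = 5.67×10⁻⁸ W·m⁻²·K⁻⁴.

The star's surface emits σT_*⁴; at distance d the flux is S = σT_*⁴(R_*/d)².
S = 5.67×10⁻⁸·(6360)⁴·(3.45×10⁹/4.94×10¹¹)² = 4525 W/m².
For an isothermal sphere T⁴ = (1−a)S/(4σ) = 8.778×10⁹ K⁴.

T ≈ 306 K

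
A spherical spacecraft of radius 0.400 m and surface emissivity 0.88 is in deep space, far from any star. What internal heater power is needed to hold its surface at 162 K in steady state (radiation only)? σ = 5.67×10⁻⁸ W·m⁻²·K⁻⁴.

P = εσ·4πr²·T⁴.
4πr² = 2.011 m²; T⁴ = 6.887×10⁸ K⁴.
P = 0.88·5.67×10⁻⁸·2.011·6.887×10⁸.

P ≈ 69.1 W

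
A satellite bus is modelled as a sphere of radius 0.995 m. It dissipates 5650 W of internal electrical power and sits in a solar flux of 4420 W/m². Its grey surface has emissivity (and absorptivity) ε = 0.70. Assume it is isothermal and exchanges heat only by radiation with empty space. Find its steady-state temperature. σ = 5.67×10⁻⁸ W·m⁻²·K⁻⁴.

T ≈ 419 K

At steady state, absorbed solar power + internal power = radiated power.
Absorbed: α·S·A_cross = 0.70·4420·3.110 = 9623 W (cross-section πr²).
Total input = 9623 + 5650 = 15270 W.
Radiated: εσ·A_surf·T⁴ with A_surf = 4πr² = 12.44 m².
T⁴ = 15270/(0.70·5.67×10⁻⁸·12.44) = 3.093×10¹⁰ K⁴.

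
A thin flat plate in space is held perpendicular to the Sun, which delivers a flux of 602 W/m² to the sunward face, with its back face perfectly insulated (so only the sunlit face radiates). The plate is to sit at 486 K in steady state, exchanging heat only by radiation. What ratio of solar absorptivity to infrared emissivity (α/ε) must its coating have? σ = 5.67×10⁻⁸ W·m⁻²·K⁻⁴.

Balance: αS·A = εσ·1A·T⁴ ⇒ α/ε = σT⁴/S.
α/ε = 5.67×10⁻⁸·(486)⁴/602 = 5.67×10⁻⁸·5.579×10¹⁰/602.

α/ε ≈ 5.25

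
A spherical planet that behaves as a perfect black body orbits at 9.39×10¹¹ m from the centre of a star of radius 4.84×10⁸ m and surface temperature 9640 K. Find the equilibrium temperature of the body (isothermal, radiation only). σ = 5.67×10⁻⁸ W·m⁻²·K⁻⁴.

The star's surface emits σT_*⁴; at distance d the flux is S = σT_*⁴(R_*/d)².
S = 5.67×10⁻⁸·(9640)⁴·(4.84×10⁸/9.39×10¹¹)² = 130.1 W/m².
For an isothermal sphere T⁴ = (1−a)S/(4σ) = 5.736×10⁸ K⁴.

T ≈ 155 K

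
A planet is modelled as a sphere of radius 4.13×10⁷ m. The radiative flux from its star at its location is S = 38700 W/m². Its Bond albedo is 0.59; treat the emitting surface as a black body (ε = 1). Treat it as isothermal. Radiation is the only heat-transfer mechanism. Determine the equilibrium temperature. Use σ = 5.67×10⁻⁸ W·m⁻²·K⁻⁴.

T ≈ 514 K

At equilibrium, absorbed power = emitted power.
Absorbing cross-section = πr² = 5.359×10¹⁵ m²; emitting surface = 4πr² = 2.143×10¹⁶ m² (ratio 4).
(1−a)S·A_cross = εσ·A_surf·T⁴  ⇒  T⁴ = (1−a)S/(4σ).
T⁴ = 0.410·38700/(4·5.67×10⁻⁸) = 6.996×10¹⁰ K⁴.
T = (6.996×10¹⁰)^(1/4).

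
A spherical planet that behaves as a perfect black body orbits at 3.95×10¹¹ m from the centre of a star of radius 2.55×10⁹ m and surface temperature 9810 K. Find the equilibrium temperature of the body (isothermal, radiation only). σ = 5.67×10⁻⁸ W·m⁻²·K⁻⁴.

T ≈ 557 K

The star's surface emits σT_*⁴; at distance d the flux is S = σT_*⁴(R_*/d)².
S = 5.67×10⁻⁸·(9810)⁴·(2.55×10⁹/3.95×10¹¹)² = 21880 W/m².
For an isothermal sphere T⁴ = (1−a)S/(4σ) = 9.649×10¹⁰ K⁴.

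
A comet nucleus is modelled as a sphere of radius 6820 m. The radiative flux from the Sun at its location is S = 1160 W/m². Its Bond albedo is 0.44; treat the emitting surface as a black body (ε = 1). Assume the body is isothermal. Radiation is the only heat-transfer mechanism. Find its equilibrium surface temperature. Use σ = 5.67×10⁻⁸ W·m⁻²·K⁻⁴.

T ≈ 231 K

At equilibrium, absorbed power = emitted power.
Absorbing cross-section = πr² = 1.461×10⁸ m²; emitting surface = 4πr² = 5.845×10⁸ m² (ratio 4).
(1−a)S·A_cross = εσ·A_surf·T⁴  ⇒  T⁴ = (1−a)S/(4σ).
T⁴ = 0.560·1160/(4·5.67×10⁻⁸) = 2.864×10⁹ K⁴.
T = (2.864×10⁹)^(1/4).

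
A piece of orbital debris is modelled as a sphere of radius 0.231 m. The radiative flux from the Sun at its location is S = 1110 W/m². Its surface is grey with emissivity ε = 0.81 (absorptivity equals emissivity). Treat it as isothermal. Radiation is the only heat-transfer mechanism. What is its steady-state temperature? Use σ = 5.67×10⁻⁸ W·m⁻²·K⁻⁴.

At equilibrium, absorbed power = emitted power.
Absorbing cross-section = πr² = 0.1676 m²; emitting surface = 4πr² = 0.6706 m² (ratio 4).
εS·A_cross = εσ·A_surf·T⁴  ⇒  T⁴ = S/(4σ)   (ε cancels).
T⁴ = 1110/(4·5.67×10⁻⁸) = 4.894×10⁹ K⁴.
T = (4.894×10⁹)^(1/4).

T ≈ 264 K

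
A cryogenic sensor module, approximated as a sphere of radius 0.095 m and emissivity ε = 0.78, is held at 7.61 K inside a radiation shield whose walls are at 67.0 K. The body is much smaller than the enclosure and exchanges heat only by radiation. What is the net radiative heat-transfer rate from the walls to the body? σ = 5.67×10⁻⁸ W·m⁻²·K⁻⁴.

For a small grey body in a large enclosure: P_net = εσA(T_body⁴ − T_wall⁴).
A = 4πr² = 0.1134 m²; T_body⁴ − T_wall⁴ = 3354 − 2.015×10⁷ = -2.015×10⁷ K⁴.
|P_net| = 0.78·5.67×10⁻⁸·0.1134·2.015×10⁷.

P_net ≈ 0.101 W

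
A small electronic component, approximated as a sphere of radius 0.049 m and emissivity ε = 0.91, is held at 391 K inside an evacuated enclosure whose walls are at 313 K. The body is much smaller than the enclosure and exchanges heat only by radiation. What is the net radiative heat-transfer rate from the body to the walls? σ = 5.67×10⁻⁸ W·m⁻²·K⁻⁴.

P_net ≈ 21.4 W

For a small grey body in a large enclosure: P_net = εσA(T_body⁴ − T_wall⁴).
A = 4πr² = 0.03017 m²; T_body⁴ − T_wall⁴ = 2.337×10¹⁰ − 9.598×10⁹ = 1.377×10¹⁰ K⁴.
|P_net| = 0.91·5.67×10⁻⁸·0.03017·1.377×10¹⁰.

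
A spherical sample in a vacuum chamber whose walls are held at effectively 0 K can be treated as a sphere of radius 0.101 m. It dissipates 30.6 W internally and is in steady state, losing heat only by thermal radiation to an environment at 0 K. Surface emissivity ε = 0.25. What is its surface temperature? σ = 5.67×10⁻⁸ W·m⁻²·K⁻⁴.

T ≈ 360 K

Steady state: internal power = radiated power, P = εσA T⁴.
Radiating area A = 4πr² = 0.1282 m².
T⁴ = P/(εσA) = 30.6/(0.25·5.67×10⁻⁸·0.1282) = 1.684×10¹⁰ K⁴.
T = (1.684×10¹⁰)^(1/4).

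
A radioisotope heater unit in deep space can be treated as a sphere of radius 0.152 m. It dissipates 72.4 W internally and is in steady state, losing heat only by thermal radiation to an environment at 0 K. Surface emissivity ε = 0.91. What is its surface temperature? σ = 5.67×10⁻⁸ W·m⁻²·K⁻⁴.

T ≈ 264 K

Steady state: internal power = radiated power, P = εσA T⁴.
Radiating area A = 4πr² = 0.2903 m².
T⁴ = P/(εσA) = 72.4/(0.91·5.67×10⁻⁸·0.2903) = 4.833×10⁹ K⁴.
T = (4.833×10⁹)^(1/4).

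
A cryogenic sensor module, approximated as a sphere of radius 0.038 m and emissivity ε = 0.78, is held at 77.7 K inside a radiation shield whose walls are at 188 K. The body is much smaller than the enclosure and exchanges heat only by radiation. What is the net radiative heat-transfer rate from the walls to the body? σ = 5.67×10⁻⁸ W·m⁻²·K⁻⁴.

P_net ≈ 0.973 W

For a small grey body in a large enclosure: P_net = εσA(T_body⁴ − T_wall⁴).
A = 4πr² = 0.01815 m²; T_body⁴ − T_wall⁴ = 3.645×10⁷ − 1.249×10⁹ = -1.213×10⁹ K⁴.
|P_net| = 0.78·5.67×10⁻⁸·0.01815·1.213×10⁹.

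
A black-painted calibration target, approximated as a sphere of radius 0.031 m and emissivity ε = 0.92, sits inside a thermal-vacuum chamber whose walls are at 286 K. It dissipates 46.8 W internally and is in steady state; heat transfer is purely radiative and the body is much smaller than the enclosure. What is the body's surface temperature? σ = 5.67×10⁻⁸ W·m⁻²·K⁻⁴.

For a small grey body in a large enclosure, net radiated power = εσA(T⁴ − T_w⁴).
Steady state: P = εσA(T⁴ − T_w⁴) with A = 4πr² = 0.01208 m².
T⁴ = P/(εσA) + T_w⁴ = 46.8/(0.92·5.67×10⁻⁸·0.01208) + (286)⁴
    = 7.429×10¹⁰ + 6.691×10⁹ = 8.098×10¹⁰ K⁴.

T ≈ 533 K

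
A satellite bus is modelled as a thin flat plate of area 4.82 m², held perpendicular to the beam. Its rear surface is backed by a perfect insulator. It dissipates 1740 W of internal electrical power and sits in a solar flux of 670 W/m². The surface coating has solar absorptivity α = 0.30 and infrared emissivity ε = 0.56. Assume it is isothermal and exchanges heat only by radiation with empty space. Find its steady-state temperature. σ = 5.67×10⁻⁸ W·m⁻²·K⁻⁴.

T ≈ 365 K

At steady state, absorbed solar power + internal power = radiated power.
Absorbed: α·S·A_cross = 0.30·670·4.820 = 968.8 W (cross-section A).
Total input = 968.8 + 1740 = 2709 W.
Radiated: εσ·A_surf·T⁴ with A_surf = A = 4.820 m².
T⁴ = 2709/(0.56·5.67×10⁻⁸·4.820) = 1.770×10¹⁰ K⁴.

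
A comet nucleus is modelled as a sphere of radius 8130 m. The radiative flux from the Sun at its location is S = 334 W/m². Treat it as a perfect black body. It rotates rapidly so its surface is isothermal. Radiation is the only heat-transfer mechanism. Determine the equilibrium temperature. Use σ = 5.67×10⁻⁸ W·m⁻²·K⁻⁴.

T ≈ 196 K

At equilibrium, absorbed power = emitted power.
Absorbing cross-section = πr² = 2.076×10⁸ m²; emitting surface = 4πr² = 8.306×10⁸ m² (ratio 4).
S·A_cross = εσ·A_surf·T⁴  ⇒  T⁴ = S/(4σ).
T⁴ = 1.00·334/(4·5.67×10⁻⁸) = 1.473×10⁹ K⁴.
T = (1.473×10⁹)^(1/4).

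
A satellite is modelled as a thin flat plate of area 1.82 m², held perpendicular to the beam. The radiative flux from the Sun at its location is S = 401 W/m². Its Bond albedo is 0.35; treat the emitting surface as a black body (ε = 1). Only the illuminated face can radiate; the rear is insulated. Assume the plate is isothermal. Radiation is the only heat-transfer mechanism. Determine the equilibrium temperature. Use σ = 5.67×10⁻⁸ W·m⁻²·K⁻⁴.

T ≈ 260 K

At equilibrium, absorbed power = emitted power.
Absorbing cross-section = A = 1.820 m²; emitting surface = A = 1.820 m² (ratio 1).
(1−a)S·A_cross = εσ·A_surf·T⁴  ⇒  T⁴ = (1−a)S/(1σ).
T⁴ = 0.650·401/(1·5.67×10⁻⁸) = 4.597×10⁹ K⁴.
T = (4.597×10⁹)^(1/4).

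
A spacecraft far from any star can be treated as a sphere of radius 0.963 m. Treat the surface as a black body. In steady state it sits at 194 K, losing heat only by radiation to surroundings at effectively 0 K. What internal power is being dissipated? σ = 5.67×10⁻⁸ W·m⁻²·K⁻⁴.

P ≈ 936 W

Steady state: P = εσA T⁴.
A = 4πr² = 11.65 m²; T⁴ = (194)⁴ = 1.416×10⁹ K⁴.
P = 1.0 × 5.67×10⁻⁸ × 11.65 × 1.416×10⁹.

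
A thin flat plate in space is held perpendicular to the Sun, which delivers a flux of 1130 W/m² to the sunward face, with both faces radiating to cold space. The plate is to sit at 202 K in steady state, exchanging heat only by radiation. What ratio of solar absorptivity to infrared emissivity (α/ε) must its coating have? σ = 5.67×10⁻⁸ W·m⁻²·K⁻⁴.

Balance: αS·A = εσ·2A·T⁴ ⇒ α/ε = 2σT⁴/S.
α/ε = 2·5.67×10⁻⁸·(202)⁴/1130 = 2·5.67×10⁻⁸·1.665×10⁹/1130.

α/ε ≈ 0.167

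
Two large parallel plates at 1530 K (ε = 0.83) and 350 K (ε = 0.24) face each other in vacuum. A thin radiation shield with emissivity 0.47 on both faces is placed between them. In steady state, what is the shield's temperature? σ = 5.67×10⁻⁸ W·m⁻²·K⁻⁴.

T_s ≈ 1400 K

In steady state the net flux on the hot side equals that on the cold side.
σ(T₁⁴−T_s⁴)/D₁ = σ(T_s⁴−T₂⁴)/D₂, with D₁ = 1/ε₁+1/ε_s−1 = 2.332, D₂ = 1/ε_s+1/ε₂−1 = 5.294.
Solve for T_s⁴: T_s⁴ = (D₂·T₁⁴ + D₁·T₂⁴)/(D₁+D₂) = 3.809×10¹² K⁴.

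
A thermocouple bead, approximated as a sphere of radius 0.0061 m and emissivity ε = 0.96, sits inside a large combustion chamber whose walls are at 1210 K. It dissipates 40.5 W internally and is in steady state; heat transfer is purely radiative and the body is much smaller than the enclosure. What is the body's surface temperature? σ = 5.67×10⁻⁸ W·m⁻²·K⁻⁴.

For a small grey body in a large enclosure, net radiated power = εσA(T⁴ − T_w⁴).
Steady state: P = εσA(T⁴ − T_w⁴) with A = 4πr² = 4.676×10⁻⁴ m².
T⁴ = P/(εσA) + T_w⁴ = 40.5/(0.96·5.67×10⁻⁸·4.676×10⁻⁴) + (1210)⁴
    = 1.591×10¹² + 2.144×10¹² = 3.735×10¹² K⁴.

T ≈ 1390 K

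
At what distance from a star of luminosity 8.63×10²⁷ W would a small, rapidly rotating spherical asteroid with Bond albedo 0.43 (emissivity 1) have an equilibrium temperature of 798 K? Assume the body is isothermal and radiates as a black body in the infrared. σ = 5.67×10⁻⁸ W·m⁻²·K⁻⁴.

For an isothermal black-emitting sphere, (1−a)S·πr² = σ·4πr²·T⁴ ⇒ S = 4σT⁴/(1−a).
S = 4·5.67×10⁻⁸·(798)⁴/0.570 = 1.614×10⁵ W/m².
Flux falls as S = L/(4πd²), so d = √(L/(4πS)) = √(8.63×10²⁷/(4π·1.614×10⁵)).

d ≈ 6.52×10¹⁰ m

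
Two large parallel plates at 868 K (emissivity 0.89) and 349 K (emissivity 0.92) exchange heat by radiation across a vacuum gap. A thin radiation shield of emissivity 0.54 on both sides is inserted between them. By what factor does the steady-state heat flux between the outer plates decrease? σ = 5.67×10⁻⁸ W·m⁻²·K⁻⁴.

factor ≈ 3.23

Without shield: q₀ = σΔ(T⁴)/(1/ε₁+1/ε₂−1) with denominator 1.211.
With shield the two gaps are in series; the resistances add: (1/ε₁+1/ε_s−1)+(1/ε_s+1/ε₂−1) = 1.975+1.939 = 3.914.
Heat-flux ratio q₀/q = 3.914/1.211.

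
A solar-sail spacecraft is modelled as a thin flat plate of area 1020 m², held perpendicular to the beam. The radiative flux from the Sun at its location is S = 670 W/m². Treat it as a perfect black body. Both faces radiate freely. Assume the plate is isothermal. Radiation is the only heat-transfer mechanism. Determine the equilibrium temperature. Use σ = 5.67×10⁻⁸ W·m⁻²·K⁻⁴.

T ≈ 277 K

At equilibrium, absorbed power = emitted power.
Absorbing cross-section = A = 1020 m²; emitting surface = 2A = 2040 m² (ratio 2).
S·A_cross = εσ·A_surf·T⁴  ⇒  T⁴ = S/(2σ).
T⁴ = 1.00·670/(2·5.67×10⁻⁸) = 5.908×10⁹ K⁴.
T = (5.908×10⁹)^(1/4).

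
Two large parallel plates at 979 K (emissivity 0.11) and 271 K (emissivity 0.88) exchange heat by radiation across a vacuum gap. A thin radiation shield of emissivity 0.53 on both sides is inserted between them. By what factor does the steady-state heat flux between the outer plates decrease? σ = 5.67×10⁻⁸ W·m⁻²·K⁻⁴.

factor ≈ 1.30

Without shield: q₀ = σΔ(T⁴)/(1/ε₁+1/ε₂−1) with denominator 9.227.
With shield the two gaps are in series; the resistances add: (1/ε₁+1/ε_s−1)+(1/ε_s+1/ε₂−1) = 9.978+2.023 = 12.00.
Heat-flux ratio q₀/q = 12.00/9.227.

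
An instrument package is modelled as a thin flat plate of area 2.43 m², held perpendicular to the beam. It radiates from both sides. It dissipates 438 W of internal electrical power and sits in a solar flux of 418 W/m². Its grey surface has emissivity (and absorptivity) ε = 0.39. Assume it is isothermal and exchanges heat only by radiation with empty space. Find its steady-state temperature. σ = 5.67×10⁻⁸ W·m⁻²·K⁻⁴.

T ≈ 297 K

At steady state, absorbed solar power + internal power = radiated power.
Absorbed: α·S·A_cross = 0.39·418·2.430 = 396.1 W (cross-section A).
Total input = 396.1 + 438 = 834.1 W.
Radiated: εσ·A_surf·T⁴ with A_surf = 2A = 4.860 m².
T⁴ = 834.1/(0.39·5.67×10⁻⁸·4.860) = 7.762×10⁹ K⁴.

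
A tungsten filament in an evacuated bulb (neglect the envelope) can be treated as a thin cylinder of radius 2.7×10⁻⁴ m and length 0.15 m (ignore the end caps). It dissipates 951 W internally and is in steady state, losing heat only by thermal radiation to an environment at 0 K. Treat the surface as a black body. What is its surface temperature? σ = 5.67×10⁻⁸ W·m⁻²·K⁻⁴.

T ≈ 2850 K

Steady state: internal power = radiated power, P = εσA T⁴.
Radiating area A = 2πrL = 2.545×10⁻⁴ m².
T⁴ = P/(εσA) = 951/(1.0·5.67×10⁻⁸·2.545×10⁻⁴) = 6.591×10¹³ K⁴.
T = (6.591×10¹³)^(1/4).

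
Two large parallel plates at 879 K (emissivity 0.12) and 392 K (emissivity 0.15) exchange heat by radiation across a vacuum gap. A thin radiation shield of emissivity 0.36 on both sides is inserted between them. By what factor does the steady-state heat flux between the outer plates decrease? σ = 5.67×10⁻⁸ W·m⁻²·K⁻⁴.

Without shield: q₀ = σΔ(T⁴)/(1/ε₁+1/ε₂−1) with denominator 14.00.
With shield the two gaps are in series; the resistances add: (1/ε₁+1/ε_s−1)+(1/ε_s+1/ε₂−1) = 10.11+8.444 = 18.56.
Heat-flux ratio q₀/q = 18.56/14.00.

factor ≈ 1.33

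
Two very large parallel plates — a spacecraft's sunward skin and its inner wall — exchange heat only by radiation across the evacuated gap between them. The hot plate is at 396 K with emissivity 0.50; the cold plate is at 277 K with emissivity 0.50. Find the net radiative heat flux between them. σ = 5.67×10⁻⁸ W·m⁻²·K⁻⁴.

q ≈ 354 W/m²

For two infinite grey parallel plates, q = σ(T₁⁴ − T₂⁴)/(1/ε₁ + 1/ε₂ − 1).
T₁⁴ − T₂⁴ = 2.459×10¹⁰ − 5.887×10⁹ = 1.870×10¹⁰ K⁴.
1/ε₁ + 1/ε₂ − 1 = 2.000 + 2.000 − 1 = 3.000.
q = 5.67×10⁻⁸ × 1.870×10¹⁰ / 3.000.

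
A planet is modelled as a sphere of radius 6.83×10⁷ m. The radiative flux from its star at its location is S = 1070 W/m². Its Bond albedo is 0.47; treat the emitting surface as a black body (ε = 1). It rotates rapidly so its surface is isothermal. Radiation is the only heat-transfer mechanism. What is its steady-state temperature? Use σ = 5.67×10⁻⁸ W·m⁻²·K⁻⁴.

At equilibrium, absorbed power = emitted power.
Absorbing cross-section = πr² = 1.466×10¹⁶ m²; emitting surface = 4πr² = 5.862×10¹⁶ m² (ratio 4).
(1−a)S·A_cross = εσ·A_surf·T⁴  ⇒  T⁴ = (1−a)S/(4σ).
T⁴ = 0.530·1070/(4·5.67×10⁻⁸) = 2.500×10⁹ K⁴.
T = (2.500×10⁹)^(1/4).

T ≈ 224 K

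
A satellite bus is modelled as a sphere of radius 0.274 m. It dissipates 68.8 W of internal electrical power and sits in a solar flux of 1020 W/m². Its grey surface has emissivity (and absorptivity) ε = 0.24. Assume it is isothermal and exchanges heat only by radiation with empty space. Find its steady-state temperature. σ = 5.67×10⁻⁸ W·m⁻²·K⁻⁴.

T ≈ 315 K

At steady state, absorbed solar power + internal power = radiated power.
Absorbed: α·S·A_cross = 0.24·1020·0.2359 = 57.74 W (cross-section πr²).
Total input = 57.74 + 68.8 = 126.5 W.
Radiated: εσ·A_surf·T⁴ with A_surf = 4πr² = 0.9434 m².
T⁴ = 126.5/(0.24·5.67×10⁻⁸·0.9434) = 9.856×10⁹ K⁴.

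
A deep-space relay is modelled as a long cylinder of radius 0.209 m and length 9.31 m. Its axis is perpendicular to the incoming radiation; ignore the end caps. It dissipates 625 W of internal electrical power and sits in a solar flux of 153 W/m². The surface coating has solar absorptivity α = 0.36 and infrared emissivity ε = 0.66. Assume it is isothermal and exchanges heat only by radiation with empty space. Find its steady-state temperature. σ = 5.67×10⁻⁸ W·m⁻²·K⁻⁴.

At steady state, absorbed solar power + internal power = radiated power.
Absorbed: α·S·A_cross = 0.36·153·3.892 = 214.3 W (cross-section 2rL).
Total input = 214.3 + 625 = 839.3 W.
Radiated: εσ·A_surf·T⁴ with A_surf = 2πrL = 12.23 m².
T⁴ = 839.3/(0.66·5.67×10⁻⁸·12.23) = 1.835×10⁹ K⁴.

T ≈ 207 K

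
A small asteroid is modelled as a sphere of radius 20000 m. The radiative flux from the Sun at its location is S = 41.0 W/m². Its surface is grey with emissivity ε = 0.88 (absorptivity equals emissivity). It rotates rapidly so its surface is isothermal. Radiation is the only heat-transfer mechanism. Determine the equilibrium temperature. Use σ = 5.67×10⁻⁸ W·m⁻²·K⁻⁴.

T ≈ 116 K

At equilibrium, absorbed power = emitted power.
Absorbing cross-section = πr² = 1.257×10⁹ m²; emitting surface = 4πr² = 5.027×10⁹ m² (ratio 4).
εS·A_cross = εσ·A_surf·T⁴  ⇒  T⁴ = S/(4σ)   (ε cancels).
T⁴ = 41.0/(4·5.67×10⁻⁸) = 1.808×10⁸ K⁴.
T = (1.808×10⁸)^(1/4).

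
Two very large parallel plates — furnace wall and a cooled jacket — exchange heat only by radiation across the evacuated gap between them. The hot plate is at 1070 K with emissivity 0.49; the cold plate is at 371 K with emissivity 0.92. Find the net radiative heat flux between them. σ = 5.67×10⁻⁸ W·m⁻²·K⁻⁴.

q ≈ 34400 W/m²

For two infinite grey parallel plates, q = σ(T₁⁴ − T₂⁴)/(1/ε₁ + 1/ε₂ − 1).
T₁⁴ − T₂⁴ = 1.311×10¹² − 1.895×10¹⁰ = 1.292×10¹² K⁴.
1/ε₁ + 1/ε₂ − 1 = 2.041 + 1.087 − 1 = 2.128.
q = 5.67×10⁻⁸ × 1.292×10¹² / 2.128.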